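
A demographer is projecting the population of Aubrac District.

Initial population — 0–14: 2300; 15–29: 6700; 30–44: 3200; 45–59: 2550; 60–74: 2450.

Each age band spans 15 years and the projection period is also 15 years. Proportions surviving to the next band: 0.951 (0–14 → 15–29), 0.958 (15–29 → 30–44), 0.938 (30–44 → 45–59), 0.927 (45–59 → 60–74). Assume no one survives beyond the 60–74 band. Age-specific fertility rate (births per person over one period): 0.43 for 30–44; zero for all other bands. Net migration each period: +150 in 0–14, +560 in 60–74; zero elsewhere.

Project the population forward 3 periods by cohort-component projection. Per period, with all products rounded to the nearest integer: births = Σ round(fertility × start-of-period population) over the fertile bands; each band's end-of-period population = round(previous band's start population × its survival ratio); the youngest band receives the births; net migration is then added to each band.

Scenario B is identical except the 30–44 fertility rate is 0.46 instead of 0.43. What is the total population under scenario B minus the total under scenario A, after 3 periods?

335

Period 1.
Births: 3200 × 0.43 = 1376
15–29: 2300 × 0.951 = 2187
30–44: 6700 × 0.958 = 6419
45–59: 3200 × 0.938 = 3002
60–74: 2550 × 0.927 = 2364
Net migration: 0–14 + 150 → 1526; 60–74 + 560 → 2924
Population now: 0–14=1526, 15–29=2187, 30–44=6419, 45–59=3002, 60–74=2924
Period 2.
Births: 6419 × 0.43 = 2760
15–29: 1526 × 0.951 = 1451
30–44: 2187 × 0.958 = 2095
45–59: 6419 × 0.938 = 6021
60–74: 3002 × 0.927 = 2783
Net migration: 0–14 + 150 → 2910; 60–74 + 560 → 3343
Population now: 0–14=2910, 15–29=1451, 30–44=2095, 45–59=6021, 60–74=3343
Period 3.
Births: 2095 × 0.43 = 901
15–29: 2910 × 0.951 = 2767
30–44: 1451 × 0.958 = 1390
45–59: 2095 × 0.938 = 1965
60–74: 6021 × 0.927 = 5581
Net migration: 0–14 + 150 → 1051; 60–74 + 560 → 6141
Population now: 0–14=1051, 15–29=2767, 30–44=1390, 45–59=1965, 60–74=6141
Scenario A total after 3 periods: 13314
Scenario B projection —
Period 1.
Births: 3200 × 0.46 = 1472
15–29: 2300 × 0.951 = 2187
30–44: 6700 × 0.958 = 6419
45–59: 3200 × 0.938 = 3002
60–74: 2550 × 0.927 = 2364
Net migration: 0–14 + 150 → 1622; 60–74 + 560 → 2924
Population now: 0–14=1622, 15–29=2187, 30–44=6419, 45–59=3002, 60–74=2924
Period 2.
Births: 6419 × 0.46 = 2953
15–29: 1622 × 0.951 = 1543
30–44: 2187 × 0.958 = 2095
45–59: 6419 × 0.938 = 6021
60–74: 3002 × 0.927 = 2783
Net migration: 0–14 + 150 → 3103; 60–74 + 560 → 3343
Population now: 0–14=3103, 15–29=1543, 30–44=2095, 45–59=6021, 60–74=3343
Period 3.
Births: 2095 × 0.46 = 964
15–29: 3103 × 0.951 = 2951
30–44: 1543 × 0.958 = 1478
45–59: 2095 × 0.938 = 1965
60–74: 6021 × 0.927 = 5581
Net migration: 0–14 + 150 → 1114; 60–74 + 560 → 6141
Population now: 0–14=1114, 15–29=2951, 30–44=1478, 45–59=1965, 60–74=6141
Scenario B total after 3 periods: 13649
Difference B − A = 13649 − 13314 = 335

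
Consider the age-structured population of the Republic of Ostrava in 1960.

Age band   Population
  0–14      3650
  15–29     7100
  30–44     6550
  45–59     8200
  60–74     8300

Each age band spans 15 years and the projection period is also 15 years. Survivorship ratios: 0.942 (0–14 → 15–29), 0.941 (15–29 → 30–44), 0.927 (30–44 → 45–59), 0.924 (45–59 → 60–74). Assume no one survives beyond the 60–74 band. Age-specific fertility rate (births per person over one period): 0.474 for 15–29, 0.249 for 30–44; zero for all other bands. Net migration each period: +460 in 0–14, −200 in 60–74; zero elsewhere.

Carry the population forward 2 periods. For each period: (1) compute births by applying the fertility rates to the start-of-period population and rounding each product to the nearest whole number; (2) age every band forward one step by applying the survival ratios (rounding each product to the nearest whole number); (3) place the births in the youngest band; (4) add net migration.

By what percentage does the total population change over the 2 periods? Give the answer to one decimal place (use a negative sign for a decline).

-29.8

Period 1.
Births: 7100 × 0.474 = 3365  |  6550 × 0.249 = 1631 ⇒ total 4996
15–29: 3650 × 0.942 = 3438
30–44: 7100 × 0.941 = 6681
45–59: 6550 × 0.927 = 6072
60–74: 8200 × 0.924 = 7577
Net migration: 0–14 + 460 → 5456; 60–74 − 200 → 7377
Giving 5456 / 3438 / 6681 / 6072 / 7377.
Period 2.
Births: 3438 × 0.474 = 1630  |  6681 × 0.249 = 1664 ⇒ total 3294
15–29: 5456 × 0.942 = 5140
30–44: 3438 × 0.941 = 3235
45–59: 6681 × 0.927 = 6193
60–74: 6072 × 0.924 = 5611
Net migration: 0–14 + 460 → 3754; 60–74 − 200 → 5411
Giving 3754 / 5140 / 3235 / 6193 / 5411.
Total: 33800 → 23733; change = -10067; percentage change = -29.8%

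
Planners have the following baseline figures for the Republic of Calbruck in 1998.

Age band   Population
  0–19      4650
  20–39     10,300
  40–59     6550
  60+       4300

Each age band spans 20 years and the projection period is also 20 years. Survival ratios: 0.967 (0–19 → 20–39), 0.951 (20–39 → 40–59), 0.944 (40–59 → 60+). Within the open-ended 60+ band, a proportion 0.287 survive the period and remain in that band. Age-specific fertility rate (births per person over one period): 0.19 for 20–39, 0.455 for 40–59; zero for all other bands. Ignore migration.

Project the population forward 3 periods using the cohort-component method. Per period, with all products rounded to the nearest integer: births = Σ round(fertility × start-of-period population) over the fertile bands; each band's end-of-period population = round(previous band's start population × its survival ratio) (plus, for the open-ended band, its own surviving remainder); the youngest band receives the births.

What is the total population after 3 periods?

19831

(Groups numbered youngest = 1 to oldest = 4.)
[period 1]
Births: 10300 × 0.19 = 1957, 6550 × 0.455 = 2980 → 4937
Group 2: 4650 × 0.967 = 4497
Group 3: 10300 × 0.951 = 9795
Group 4: 6550 × 0.944 + 4300 × 0.287 = 6183 + 1234 = 7417
Giving 4937 / 4497 / 9795 / 7417.
[period 2]
Births: 4497 × 0.19 = 854, 9795 × 0.455 = 4457 → 5311
Group 2: 4937 × 0.967 = 4774
Group 3: 4497 × 0.951 = 4277
Group 4: 9795 × 0.944 + 7417 × 0.287 = 9246 + 2129 = 11375
Giving 5311 / 4774 / 4277 / 11375.
[period 3]
Births: 4774 × 0.19 = 907, 4277 × 0.455 = 1946 → 2853
Group 2: 5311 × 0.967 = 5136
Group 3: 4774 × 0.951 = 4540
Group 4: 4277 × 0.944 + 11375 × 0.287 = 4037 + 3265 = 7302
Giving 2853 / 5136 / 4540 / 7302.
Total after period 3: 2853 + 5136 + 4540 + 7302 = 19831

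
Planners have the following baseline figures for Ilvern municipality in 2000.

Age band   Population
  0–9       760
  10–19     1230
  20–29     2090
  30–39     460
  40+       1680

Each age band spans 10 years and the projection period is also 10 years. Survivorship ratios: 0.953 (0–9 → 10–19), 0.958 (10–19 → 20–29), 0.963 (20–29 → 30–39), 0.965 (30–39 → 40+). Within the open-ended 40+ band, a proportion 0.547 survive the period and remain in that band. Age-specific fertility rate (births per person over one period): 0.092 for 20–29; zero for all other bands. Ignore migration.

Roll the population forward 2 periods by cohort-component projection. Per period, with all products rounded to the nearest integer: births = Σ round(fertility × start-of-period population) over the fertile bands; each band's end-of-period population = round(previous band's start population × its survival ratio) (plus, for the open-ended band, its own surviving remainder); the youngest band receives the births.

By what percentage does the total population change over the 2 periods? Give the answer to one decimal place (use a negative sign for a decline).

-22.7

[period 1]
Births: 2090 × 0.092 = 192
10–19: 760 × 0.953 = 724
20–29: 1230 × 0.958 = 1178
30–39: 2090 × 0.963 = 2013
40+: 460 × 0.965 + 1680 × 0.547 = 444 + 919 = 1363
Population now: 0–9=192, 10–19=724, 20–29=1178, 30–39=2013, 40+=1363
[period 2]
Births: 1178 × 0.092 = 108
10–19: 192 × 0.953 = 183
20–29: 724 × 0.958 = 694
30–39: 1178 × 0.963 = 1134
40+: 2013 × 0.965 + 1363 × 0.547 = 1943 + 746 = 2689
Population now: 0–9=108, 10–19=183, 20–29=694, 30–39=1134, 40+=2689
Total: 6220 → 4808; change = -1412; percentage change = -22.7%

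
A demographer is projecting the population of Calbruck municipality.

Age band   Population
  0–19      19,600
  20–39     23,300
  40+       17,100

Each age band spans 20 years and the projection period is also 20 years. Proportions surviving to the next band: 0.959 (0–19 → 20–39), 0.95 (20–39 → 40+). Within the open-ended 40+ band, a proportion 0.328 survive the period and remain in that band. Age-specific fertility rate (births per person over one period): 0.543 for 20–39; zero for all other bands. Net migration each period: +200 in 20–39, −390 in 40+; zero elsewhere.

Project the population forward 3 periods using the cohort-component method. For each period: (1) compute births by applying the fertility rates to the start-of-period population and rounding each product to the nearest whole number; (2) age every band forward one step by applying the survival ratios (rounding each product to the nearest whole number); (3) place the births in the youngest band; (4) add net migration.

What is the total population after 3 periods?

— Period 1 —
Births: 23300 × 0.543 = 12652
20–39: 19600 × 0.959 = 18796
40+: 23300 × 0.95 + 17100 × 0.328 = 22135 + 5609 = 27744
Net migration: 20–39 + 200 → 18996; 40+ − 390 → 27354
Giving 12652 / 18996 / 27354.
— Period 2 —
Births: 18996 × 0.543 = 10315
20–39: 12652 × 0.959 = 12133
40+: 18996 × 0.95 + 27354 × 0.328 = 18046 + 8972 = 27018
Net migration: 20–39 + 200 → 12333; 40+ − 390 → 26628
Giving 10315 / 12333 / 26628.
— Period 3 —
Births: 12333 × 0.543 = 6697
20–39: 10315 × 0.959 = 9892
40+: 12333 × 0.95 + 26628 × 0.328 = 11716 + 8734 = 20450
Net migration: 20–39 + 200 → 10092; 40+ − 390 → 20060
Giving 6697 / 10092 / 20060.
Total after period 3: 6697 + 10092 + 20060 = 36849

36849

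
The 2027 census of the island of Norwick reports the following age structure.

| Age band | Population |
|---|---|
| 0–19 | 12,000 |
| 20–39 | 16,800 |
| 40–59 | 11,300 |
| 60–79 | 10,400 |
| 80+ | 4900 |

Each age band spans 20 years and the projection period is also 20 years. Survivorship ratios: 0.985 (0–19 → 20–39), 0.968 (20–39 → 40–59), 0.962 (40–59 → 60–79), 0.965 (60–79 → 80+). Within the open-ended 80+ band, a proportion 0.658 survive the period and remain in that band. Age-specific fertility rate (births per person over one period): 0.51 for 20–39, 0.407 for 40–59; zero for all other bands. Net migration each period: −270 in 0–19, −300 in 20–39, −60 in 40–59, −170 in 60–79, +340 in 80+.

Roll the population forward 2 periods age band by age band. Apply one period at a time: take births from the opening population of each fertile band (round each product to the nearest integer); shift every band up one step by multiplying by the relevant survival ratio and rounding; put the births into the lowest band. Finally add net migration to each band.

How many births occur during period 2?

12469

After projecting period 1:
Births: 16800 * 0.51 = 8568  |  11300 * 0.407 = 4599 → 13167
20–39: 12000 * 0.985 = 11820
40–59: 16800 * 0.968 = 16262
60–79: 11300 * 0.962 = 10871
80+: 10400 * 0.965 + 4900 * 0.658 = 10036 + 3224 = 13260
Net migration: 0–19 − 270 → 12897; 20–39 − 300 → 11520; 40–59 − 60 → 16202; 60–79 − 170 → 10701; 80+ + 340 → 13600
→ [12897, 11520, 16202, 10701, 13600]
After projecting period 2:
Births: 11520 * 0.51 = 5875  |  16202 * 0.407 = 6594 → 12469
20–39: 12897 * 0.985 = 12704
40–59: 11520 * 0.968 = 11151
60–79: 16202 * 0.962 = 15586
80+: 10701 * 0.965 + 13600 * 0.658 = 10326 + 8949 = 19275
Net migration: 0–19 − 270 → 12199; 20–39 − 300 → 12404; 40–59 − 60 → 11091; 60–79 − 170 → 15416; 80+ + 340 → 19615
→ [12199, 12404, 11091, 15416, 19615]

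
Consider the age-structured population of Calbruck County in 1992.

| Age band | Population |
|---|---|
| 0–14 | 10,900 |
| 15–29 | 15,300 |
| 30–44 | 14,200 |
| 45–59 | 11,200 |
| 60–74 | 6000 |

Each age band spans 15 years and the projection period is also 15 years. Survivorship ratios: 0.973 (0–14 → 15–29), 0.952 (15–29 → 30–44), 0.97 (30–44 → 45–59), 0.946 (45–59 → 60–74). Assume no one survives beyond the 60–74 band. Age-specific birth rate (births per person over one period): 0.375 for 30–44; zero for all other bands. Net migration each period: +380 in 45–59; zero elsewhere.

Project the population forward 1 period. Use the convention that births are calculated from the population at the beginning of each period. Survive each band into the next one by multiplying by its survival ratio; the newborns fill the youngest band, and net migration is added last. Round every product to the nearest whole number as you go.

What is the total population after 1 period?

55246

(Bands numbered youngest = 1 to oldest = 5.)
Period 1:
Births: 14200 × 0.375 = 5325
Band 2: 10900 × 0.973 = 10606
Band 3: 15300 × 0.952 = 14566
Band 4: 14200 × 0.97 = 13774
Band 5: 11200 × 0.946 = 10595
Net migration: Band 4 + 380 → 14154
End of period: [5325, 10606, 14566, 14154, 10595]
Total after period 1: 5325 + 10606 + 14566 + 14154 + 10595 = 55246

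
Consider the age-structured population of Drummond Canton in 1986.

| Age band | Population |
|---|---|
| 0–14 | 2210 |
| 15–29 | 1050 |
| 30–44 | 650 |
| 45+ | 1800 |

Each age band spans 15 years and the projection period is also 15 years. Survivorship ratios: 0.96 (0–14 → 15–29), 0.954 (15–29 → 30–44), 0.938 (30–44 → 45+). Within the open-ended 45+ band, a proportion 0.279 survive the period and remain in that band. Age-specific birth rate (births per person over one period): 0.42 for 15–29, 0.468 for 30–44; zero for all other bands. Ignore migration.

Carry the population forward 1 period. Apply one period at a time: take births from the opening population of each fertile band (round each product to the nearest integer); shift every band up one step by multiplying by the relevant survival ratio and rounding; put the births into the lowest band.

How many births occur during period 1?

Numbering the groups 1..4 from youngest to oldest:
— Period 1 —
Births: 1050 × 0.42 = 441 ; 650 × 0.468 = 304 → total 745
Group 2: 2210 × 0.96 = 2122
Group 3: 1050 × 0.954 = 1002
Group 4: 650 × 0.938 + 1800 × 0.279 = 610 + 502 = 1112
End of period: [745, 2122, 1002, 1112]

745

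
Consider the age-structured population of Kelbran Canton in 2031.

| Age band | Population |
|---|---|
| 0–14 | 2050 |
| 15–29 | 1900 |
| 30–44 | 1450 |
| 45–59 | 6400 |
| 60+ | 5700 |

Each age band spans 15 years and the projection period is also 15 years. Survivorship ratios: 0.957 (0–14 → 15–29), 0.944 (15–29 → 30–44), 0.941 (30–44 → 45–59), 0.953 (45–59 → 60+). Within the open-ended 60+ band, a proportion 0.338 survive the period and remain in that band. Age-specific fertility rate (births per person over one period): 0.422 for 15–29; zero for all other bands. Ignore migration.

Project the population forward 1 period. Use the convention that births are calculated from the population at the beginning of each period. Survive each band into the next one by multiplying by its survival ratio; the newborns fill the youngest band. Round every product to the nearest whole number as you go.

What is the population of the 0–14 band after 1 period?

802

Period 1:
Births: 1900 * 0.422 = 802
15–29: 2050 * 0.957 = 1962
30–44: 1900 * 0.944 = 1794
45–59: 1450 * 0.941 = 1364
60+: 6400 * 0.953 + 5700 * 0.338 = 6099 + 1927 = 8026
End of period: [802, 1962, 1794, 1364, 8026]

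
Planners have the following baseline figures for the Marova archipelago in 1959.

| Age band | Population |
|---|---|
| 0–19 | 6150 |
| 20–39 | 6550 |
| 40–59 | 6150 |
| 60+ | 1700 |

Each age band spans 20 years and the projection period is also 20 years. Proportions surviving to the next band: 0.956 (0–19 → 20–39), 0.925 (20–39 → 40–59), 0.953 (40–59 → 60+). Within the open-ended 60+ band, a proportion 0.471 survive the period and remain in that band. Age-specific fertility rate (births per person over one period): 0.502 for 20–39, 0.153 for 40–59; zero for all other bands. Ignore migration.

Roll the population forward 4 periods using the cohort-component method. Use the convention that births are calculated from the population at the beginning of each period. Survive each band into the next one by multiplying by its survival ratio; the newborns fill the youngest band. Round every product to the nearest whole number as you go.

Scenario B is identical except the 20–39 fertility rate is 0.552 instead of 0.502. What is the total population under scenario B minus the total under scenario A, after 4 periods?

1279

Period 1.
Births: 6550 * 0.502 = 3288  |  6150 * 0.153 = 941 ⇒ total 4229
20–39: 6150 * 0.956 = 5879
40–59: 6550 * 0.925 = 6059
60+: 6150 * 0.953 + 1700 * 0.471 = 5861 + 801 = 6662
→ [4229, 5879, 6059, 6662]
Period 2.
Births: 5879 * 0.502 = 2951  |  6059 * 0.153 = 927 ⇒ total 3878
20–39: 4229 * 0.956 = 4043
40–59: 5879 * 0.925 = 5438
60+: 6059 * 0.953 + 6662 * 0.471 = 5774 + 3138 = 8912
→ [3878, 4043, 5438, 8912]
Period 3.
Births: 4043 * 0.502 = 2030  |  5438 * 0.153 = 832 ⇒ total 2862
20–39: 3878 * 0.956 = 3707
40–59: 4043 * 0.925 = 3740
60+: 5438 * 0.953 + 8912 * 0.471 = 5182 + 4198 = 9380
→ [2862, 3707, 3740, 9380]
Period 4.
Births: 3707 * 0.502 = 1861  |  3740 * 0.153 = 572 ⇒ total 2433
20–39: 2862 * 0.956 = 2736
40–59: 3707 * 0.925 = 3429
60+: 3740 * 0.953 + 9380 * 0.471 = 3564 + 4418 = 7982
→ [2433, 2736, 3429, 7982]
Scenario A total after 4 periods: 16580
Scenario B projection —
Period 1.
Births: 6550 * 0.552 = 3616  |  6150 * 0.153 = 941 ⇒ total 4557
20–39: 6150 * 0.956 = 5879
40–59: 6550 * 0.925 = 6059
60+: 6150 * 0.953 + 1700 * 0.471 = 5861 + 801 = 6662
→ [4557, 5879, 6059, 6662]
Period 2.
Births: 5879 * 0.552 = 3245  |  6059 * 0.153 = 927 ⇒ total 4172
20–39: 4557 * 0.956 = 4356
40–59: 5879 * 0.925 = 5438
60+: 6059 * 0.953 + 6662 * 0.471 = 5774 + 3138 = 8912
→ [4172, 4356, 5438, 8912]
Period 3.
Births: 4356 * 0.552 = 2405  |  5438 * 0.153 = 832 ⇒ total 3237
20–39: 4172 * 0.956 = 3988
40–59: 4356 * 0.925 = 4029
60+: 5438 * 0.953 + 8912 * 0.471 = 5182 + 4198 = 9380
→ [3237, 3988, 4029, 9380]
Period 4.
Births: 3988 * 0.552 = 2201  |  4029 * 0.153 = 616 ⇒ total 2817
20–39: 3237 * 0.956 = 3095
40–59: 3988 * 0.925 = 3689
60+: 4029 * 0.953 + 9380 * 0.471 = 3840 + 4418 = 8258
→ [2817, 3095, 3689, 8258]
Scenario B total after 4 periods: 17859
Difference B − A = 17859 − 16580 = 1279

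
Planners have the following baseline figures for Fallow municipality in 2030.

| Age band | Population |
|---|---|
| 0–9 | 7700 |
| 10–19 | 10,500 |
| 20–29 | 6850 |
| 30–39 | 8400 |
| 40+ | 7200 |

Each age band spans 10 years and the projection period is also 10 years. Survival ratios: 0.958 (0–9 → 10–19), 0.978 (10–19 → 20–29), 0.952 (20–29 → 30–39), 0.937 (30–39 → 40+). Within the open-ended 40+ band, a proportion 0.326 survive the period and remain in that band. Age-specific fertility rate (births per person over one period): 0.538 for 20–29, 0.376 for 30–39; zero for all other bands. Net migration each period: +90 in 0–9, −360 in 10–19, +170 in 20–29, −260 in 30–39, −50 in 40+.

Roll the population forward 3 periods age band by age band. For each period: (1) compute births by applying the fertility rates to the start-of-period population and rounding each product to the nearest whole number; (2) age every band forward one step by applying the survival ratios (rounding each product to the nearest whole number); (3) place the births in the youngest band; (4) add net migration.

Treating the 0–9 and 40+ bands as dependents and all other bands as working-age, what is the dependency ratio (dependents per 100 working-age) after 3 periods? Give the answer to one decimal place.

97.0

Call the bands 1 to 5, youngest first.
[period 1]
Births: 6850 * 0.538 = 3685  |  8400 * 0.376 = 3158 — total 6843
Band 2: 7700 * 0.958 = 7377
Band 3: 10500 * 0.978 = 10269
Band 4: 6850 * 0.952 = 6521
Band 5: 8400 * 0.937 + 7200 * 0.326 = 7871 + 2347 = 10218
Net migration: Band 1 + 90 → 6933; Band 2 − 360 → 7017; Band 3 + 170 → 10439; Band 4 − 260 → 6261; Band 5 − 50 → 10168
Giving 6933 / 7017 / 10439 / 6261 / 10168.
[period 2]
Births: 10439 * 0.538 = 5616  |  6261 * 0.376 = 2354 — total 7970
Band 2: 6933 * 0.958 = 6642
Band 3: 7017 * 0.978 = 6863
Band 4: 10439 * 0.952 = 9938
Band 5: 6261 * 0.937 + 10168 * 0.326 = 5867 + 3315 = 9182
Net migration: Band 1 + 90 → 8060; Band 2 − 360 → 6282; Band 3 + 170 → 7033; Band 4 − 260 → 9678; Band 5 − 50 → 9132
Giving 8060 / 6282 / 7033 / 9678 / 9132.
[period 3]
Births: 7033 * 0.538 = 3784  |  9678 * 0.376 = 3639 — total 7423
Band 2: 8060 * 0.958 = 7721
Band 3: 6282 * 0.978 = 6144
Band 4: 7033 * 0.952 = 6695
Band 5: 9678 * 0.937 + 9132 * 0.326 = 9068 + 2977 = 12045
Net migration: Band 1 + 90 → 7513; Band 2 − 360 → 7361; Band 3 + 170 → 6314; Band 4 − 260 → 6435; Band 5 − 50 → 11995
Giving 7513 / 7361 / 6314 / 6435 / 11995.
Dependents (band 0–9 + band 40+) = 7513 + 11995 = 19508; working-age = 20110; ratio = 19508/20110 × 100 = 97.0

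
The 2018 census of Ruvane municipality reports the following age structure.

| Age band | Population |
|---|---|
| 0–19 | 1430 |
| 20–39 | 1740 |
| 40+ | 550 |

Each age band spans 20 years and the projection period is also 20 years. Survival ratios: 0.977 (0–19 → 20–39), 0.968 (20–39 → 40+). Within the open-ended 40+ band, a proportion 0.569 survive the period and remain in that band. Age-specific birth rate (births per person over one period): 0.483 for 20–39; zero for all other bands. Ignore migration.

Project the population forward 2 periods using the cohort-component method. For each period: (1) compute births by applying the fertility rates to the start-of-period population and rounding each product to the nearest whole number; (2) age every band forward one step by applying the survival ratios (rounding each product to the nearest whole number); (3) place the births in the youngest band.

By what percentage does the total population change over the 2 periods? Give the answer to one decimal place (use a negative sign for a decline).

7.1

Period 1:
Births: 1740 × 0.483 = 840
20–39: 1430 × 0.977 = 1397
40+: 1740 × 0.968 + 550 × 0.569 = 1684 + 313 = 1997
Population now: 0–19=840, 20–39=1397, 40+=1997
Period 2:
Births: 1397 × 0.483 = 675
20–39: 840 × 0.977 = 821
40+: 1397 × 0.968 + 1997 × 0.569 = 1352 + 1136 = 2488
Population now: 0–19=675, 20–39=821, 40+=2488
Total: 3720 → 3984; change = 264; percentage change = 7.1%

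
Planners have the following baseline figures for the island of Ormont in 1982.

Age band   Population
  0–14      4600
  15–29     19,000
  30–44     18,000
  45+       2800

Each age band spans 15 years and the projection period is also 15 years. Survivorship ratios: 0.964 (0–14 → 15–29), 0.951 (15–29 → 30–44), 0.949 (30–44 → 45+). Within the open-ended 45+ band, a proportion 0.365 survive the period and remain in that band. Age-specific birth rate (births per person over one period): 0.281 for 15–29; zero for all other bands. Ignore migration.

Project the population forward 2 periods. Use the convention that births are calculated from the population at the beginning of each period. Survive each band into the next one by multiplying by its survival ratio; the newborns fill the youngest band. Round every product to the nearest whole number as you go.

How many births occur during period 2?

Numbering the bands 1..4 from youngest to oldest:
After projecting period 1:
Births: 19000 * 0.281 = 5339
Band 2: 4600 * 0.964 = 4434
Band 3: 19000 * 0.951 = 18069
Band 4: 18000 * 0.949 + 2800 * 0.365 = 17082 + 1022 = 18104
Population now: 0–14=5339, 15–29=4434, 30–44=18069, 45+=18104
After projecting period 2:
Births: 4434 * 0.281 = 1246
Band 2: 5339 * 0.964 = 5147
Band 3: 4434 * 0.951 = 4217
Band 4: 18069 * 0.949 + 18104 * 0.365 = 17147 + 6608 = 23755
Population now: 0–14=1246, 15–29=5147, 30–44=4217, 45+=23755

1246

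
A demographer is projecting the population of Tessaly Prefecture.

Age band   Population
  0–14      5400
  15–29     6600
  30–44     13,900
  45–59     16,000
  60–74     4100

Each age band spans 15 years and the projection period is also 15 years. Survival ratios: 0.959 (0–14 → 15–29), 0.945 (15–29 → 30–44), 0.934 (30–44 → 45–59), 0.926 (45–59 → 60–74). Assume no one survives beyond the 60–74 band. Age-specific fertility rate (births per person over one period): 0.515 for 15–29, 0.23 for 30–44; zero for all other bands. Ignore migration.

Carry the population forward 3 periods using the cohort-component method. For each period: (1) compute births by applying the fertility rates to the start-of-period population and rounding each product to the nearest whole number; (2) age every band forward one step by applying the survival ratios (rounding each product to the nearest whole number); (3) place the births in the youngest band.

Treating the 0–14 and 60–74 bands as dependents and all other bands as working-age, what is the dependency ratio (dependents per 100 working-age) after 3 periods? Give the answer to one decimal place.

Numbering the bands 1..5 from youngest to oldest:
[period 1]
Births: 6600 × 0.515 = 3399 ; 13900 × 0.23 = 3197 → 6596
Band 2: 5400 × 0.959 = 5179
Band 3: 6600 × 0.945 = 6237
Band 4: 13900 × 0.934 = 12983
Band 5: 16000 × 0.926 = 14816
Giving 6596 / 5179 / 6237 / 12983 / 14816.
[period 2]
Births: 5179 × 0.515 = 2667 ; 6237 × 0.23 = 1435 → 4102
Band 2: 6596 × 0.959 = 6326
Band 3: 5179 × 0.945 = 4894
Band 4: 6237 × 0.934 = 5825
Band 5: 12983 × 0.926 = 12022
Giving 4102 / 6326 / 4894 / 5825 / 12022.
[period 3]
Births: 6326 × 0.515 = 3258 ; 4894 × 0.23 = 1126 → 4384
Band 2: 4102 × 0.959 = 3934
Band 3: 6326 × 0.945 = 5978
Band 4: 4894 × 0.934 = 4571
Band 5: 5825 × 0.926 = 5394
Giving 4384 / 3934 / 5978 / 4571 / 5394.
Dependents (band 0–14 + band 60–74) = 4384 + 5394 = 9778; working-age = 14483; ratio = 9778/14483 × 100 = 67.5

67.5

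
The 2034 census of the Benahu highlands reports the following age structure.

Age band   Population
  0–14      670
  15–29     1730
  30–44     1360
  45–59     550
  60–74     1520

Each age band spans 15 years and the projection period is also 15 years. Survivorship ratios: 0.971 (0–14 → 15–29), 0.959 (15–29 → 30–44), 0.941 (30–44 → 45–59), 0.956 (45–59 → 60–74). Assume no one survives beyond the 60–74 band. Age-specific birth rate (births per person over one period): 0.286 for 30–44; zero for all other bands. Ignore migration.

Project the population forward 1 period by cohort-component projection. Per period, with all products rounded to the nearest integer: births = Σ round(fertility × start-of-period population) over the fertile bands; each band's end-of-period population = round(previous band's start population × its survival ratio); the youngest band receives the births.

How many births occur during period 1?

389

— Period 1 —
Births: 1360 × 0.286 = 389
15–29: 670 × 0.971 = 651
30–44: 1730 × 0.959 = 1659
45–59: 1360 × 0.941 = 1280
60–74: 550 × 0.956 = 526
→ [389, 651, 1659, 1280, 526]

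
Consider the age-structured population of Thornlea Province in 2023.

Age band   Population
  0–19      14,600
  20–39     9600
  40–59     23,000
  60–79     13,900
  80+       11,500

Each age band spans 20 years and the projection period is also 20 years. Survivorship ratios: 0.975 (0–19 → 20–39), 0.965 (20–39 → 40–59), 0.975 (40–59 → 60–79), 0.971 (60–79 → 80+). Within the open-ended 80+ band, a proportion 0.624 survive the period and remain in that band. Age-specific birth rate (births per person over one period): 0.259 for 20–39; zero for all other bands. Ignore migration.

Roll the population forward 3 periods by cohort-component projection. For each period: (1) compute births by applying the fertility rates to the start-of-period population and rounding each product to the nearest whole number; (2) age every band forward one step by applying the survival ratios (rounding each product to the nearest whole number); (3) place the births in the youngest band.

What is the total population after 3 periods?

50363

[period 1]
Births: 9600 × 0.259 = 2486
20–39: 14600 × 0.975 = 14235
40–59: 9600 × 0.965 = 9264
60–79: 23000 × 0.975 = 22425
80+: 13900 × 0.971 + 11500 × 0.624 = 13497 + 7176 = 20673
End of period: [2486, 14235, 9264, 22425, 20673]
[period 2]
Births: 14235 × 0.259 = 3687
20–39: 2486 × 0.975 = 2424
40–59: 14235 × 0.965 = 13737
60–79: 9264 × 0.975 = 9032
80+: 22425 × 0.971 + 20673 × 0.624 = 21775 + 12900 = 34675
End of period: [3687, 2424, 13737, 9032, 34675]
[period 3]
Births: 2424 × 0.259 = 628
20–39: 3687 × 0.975 = 3595
40–59: 2424 × 0.965 = 2339
60–79: 13737 × 0.975 = 13394
80+: 9032 × 0.971 + 34675 × 0.624 = 8770 + 21637 = 30407
End of period: [628, 3595, 2339, 13394, 30407]
Total after period 3: 628 + 3595 + 2339 + 13394 + 30407 = 50363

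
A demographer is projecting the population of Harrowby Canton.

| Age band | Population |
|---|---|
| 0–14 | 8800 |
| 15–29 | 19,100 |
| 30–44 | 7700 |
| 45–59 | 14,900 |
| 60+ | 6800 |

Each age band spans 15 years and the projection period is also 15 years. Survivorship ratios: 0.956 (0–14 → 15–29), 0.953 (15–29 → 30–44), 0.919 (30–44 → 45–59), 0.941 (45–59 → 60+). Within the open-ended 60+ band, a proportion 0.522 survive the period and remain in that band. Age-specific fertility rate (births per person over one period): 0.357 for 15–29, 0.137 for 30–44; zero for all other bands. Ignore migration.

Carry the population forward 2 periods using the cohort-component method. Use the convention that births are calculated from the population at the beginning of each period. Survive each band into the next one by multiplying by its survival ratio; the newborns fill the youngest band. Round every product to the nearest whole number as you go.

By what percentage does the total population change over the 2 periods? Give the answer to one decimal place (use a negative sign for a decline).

-6.5

— Period 1 —
Births: 19100 * 0.357 = 6819 ; 7700 * 0.137 = 1055 — total 7874
15–29: 8800 * 0.956 = 8413
30–44: 19100 * 0.953 = 18202
45–59: 7700 * 0.919 = 7076
60+: 14900 * 0.941 + 6800 * 0.522 = 14021 + 3550 = 17571
→ [7874, 8413, 18202, 7076, 17571]
— Period 2 —
Births: 8413 * 0.357 = 3003 ; 18202 * 0.137 = 2494 — total 5497
15–29: 7874 * 0.956 = 7528
30–44: 8413 * 0.953 = 8018
45–59: 18202 * 0.919 = 16728
60+: 7076 * 0.941 + 17571 * 0.522 = 6659 + 9172 = 15831
→ [5497, 7528, 8018, 16728, 15831]
Total: 57300 → 53602; change = -3698; percentage change = -6.5%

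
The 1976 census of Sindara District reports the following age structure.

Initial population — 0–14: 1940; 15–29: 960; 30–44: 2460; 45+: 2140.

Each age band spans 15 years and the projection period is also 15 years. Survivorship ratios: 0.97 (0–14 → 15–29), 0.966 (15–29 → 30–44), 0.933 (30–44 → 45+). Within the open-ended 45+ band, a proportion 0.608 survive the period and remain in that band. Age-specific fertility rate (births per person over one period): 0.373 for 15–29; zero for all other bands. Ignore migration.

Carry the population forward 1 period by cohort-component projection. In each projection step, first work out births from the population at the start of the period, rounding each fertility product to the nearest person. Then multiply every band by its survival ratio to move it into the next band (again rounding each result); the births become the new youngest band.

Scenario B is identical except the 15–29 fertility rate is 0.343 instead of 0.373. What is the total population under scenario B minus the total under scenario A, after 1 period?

-29

Period 1:
Births: 960 × 0.373 = 358
15–29: 1940 × 0.97 = 1882
30–44: 960 × 0.966 = 927
45+: 2460 × 0.933 + 2140 × 0.608 = 2295 + 1301 = 3596
End of period: [358, 1882, 927, 3596]
Scenario A total after 1 period: 6763
Scenario B projection —
Period 1:
Births: 960 × 0.343 = 329
15–29: 1940 × 0.97 = 1882
30–44: 960 × 0.966 = 927
45+: 2460 × 0.933 + 2140 × 0.608 = 2295 + 1301 = 3596
End of period: [329, 1882, 927, 3596]
Scenario B total after 1 period: 6734
Difference B − A = 6734 − 6763 = -29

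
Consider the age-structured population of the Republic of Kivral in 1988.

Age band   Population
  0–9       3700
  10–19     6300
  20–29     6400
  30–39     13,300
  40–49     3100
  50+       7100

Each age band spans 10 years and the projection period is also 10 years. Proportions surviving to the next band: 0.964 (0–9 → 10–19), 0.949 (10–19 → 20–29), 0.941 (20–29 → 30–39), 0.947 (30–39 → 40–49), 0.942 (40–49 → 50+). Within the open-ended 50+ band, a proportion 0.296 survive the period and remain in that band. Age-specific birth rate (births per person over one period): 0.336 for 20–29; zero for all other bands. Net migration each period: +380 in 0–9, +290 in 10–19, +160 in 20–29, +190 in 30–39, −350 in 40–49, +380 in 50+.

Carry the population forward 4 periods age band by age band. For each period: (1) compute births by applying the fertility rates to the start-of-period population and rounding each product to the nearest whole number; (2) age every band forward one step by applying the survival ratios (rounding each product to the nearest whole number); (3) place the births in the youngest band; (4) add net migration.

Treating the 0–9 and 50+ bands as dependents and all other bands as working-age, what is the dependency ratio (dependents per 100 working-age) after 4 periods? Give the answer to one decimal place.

Call the groups 1 to 6, youngest first.
Period 1:
Births: 6400 × 0.336 = 2150
Group 2: 3700 × 0.964 = 3567
Group 3: 6300 × 0.949 = 5979
Group 4: 6400 × 0.941 = 6022
Group 5: 13300 × 0.947 = 12595
Group 6: 3100 × 0.942 + 7100 × 0.296 = 2920 + 2102 = 5022
Net migration: Group 1 + 380 → 2530; Group 2 + 290 → 3857; Group 3 + 160 → 6139; Group 4 + 190 → 6212; Group 5 − 350 → 12245; Group 6 + 380 → 5402
→ [2530, 3857, 6139, 6212, 12245, 5402]
Period 2:
Births: 6139 × 0.336 = 2063
Group 2: 2530 × 0.964 = 2439
Group 3: 3857 × 0.949 = 3660
Group 4: 6139 × 0.941 = 5777
Group 5: 6212 × 0.947 = 5883
Group 6: 12245 × 0.942 + 5402 × 0.296 = 11535 + 1599 = 13134
Net migration: Group 1 + 380 → 2443; Group 2 + 290 → 2729; Group 3 + 160 → 3820; Group 4 + 190 → 5967; Group 5 − 350 → 5533; Group 6 + 380 → 13514
→ [2443, 2729, 3820, 5967, 5533, 13514]
Period 3:
Births: 3820 × 0.336 = 1284
Group 2: 2443 × 0.964 = 2355
Group 3: 2729 × 0.949 = 2590
Group 4: 3820 × 0.941 = 3595
Group 5: 5967 × 0.947 = 5651
Group 6: 5533 × 0.942 + 13514 × 0.296 = 5212 + 4000 = 9212
Net migration: Group 1 + 380 → 1664; Group 2 + 290 → 2645; Group 3 + 160 → 2750; Group 4 + 190 → 3785; Group 5 − 350 → 5301; Group 6 + 380 → 9592
→ [1664, 2645, 2750, 3785, 5301, 9592]
Period 4:
Births: 2750 × 0.336 = 924
Group 2: 1664 × 0.964 = 1604
Group 3: 2645 × 0.949 = 2510
Group 4: 2750 × 0.941 = 2588
Group 5: 3785 × 0.947 = 3584
Group 6: 5301 × 0.942 + 9592 × 0.296 = 4994 + 2839 = 7833
Net migration: Group 1 + 380 → 1304; Group 2 + 290 → 1894; Group 3 + 160 → 2670; Group 4 + 190 → 2778; Group 5 − 350 → 3234; Group 6 + 380 → 8213
→ [1304, 1894, 2670, 2778, 3234, 8213]
Dependents (band 0–9 + band 50+) = 1304 + 8213 = 9517; working-age = 10576; ratio = 9517/10576 × 100 = 90.0

90.0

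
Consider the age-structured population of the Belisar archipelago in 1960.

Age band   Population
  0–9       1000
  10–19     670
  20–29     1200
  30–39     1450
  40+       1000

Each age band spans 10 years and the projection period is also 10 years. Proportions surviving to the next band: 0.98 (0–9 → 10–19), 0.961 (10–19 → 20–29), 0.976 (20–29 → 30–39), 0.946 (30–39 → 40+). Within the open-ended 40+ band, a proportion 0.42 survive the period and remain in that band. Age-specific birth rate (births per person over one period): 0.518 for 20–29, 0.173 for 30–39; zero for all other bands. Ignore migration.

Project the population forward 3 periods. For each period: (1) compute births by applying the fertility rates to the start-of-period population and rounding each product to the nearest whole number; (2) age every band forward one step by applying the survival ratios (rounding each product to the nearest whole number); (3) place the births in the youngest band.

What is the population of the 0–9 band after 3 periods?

(Groups numbered youngest = 1 to oldest = 5.)
[period 1]
Births: 1200 × 0.518 = 622 ; 1450 × 0.173 = 251 → total 873
Group 2: 1000 × 0.98 = 980
Group 3: 670 × 0.961 = 644
Group 4: 1200 × 0.976 = 1171
Group 5: 1450 × 0.946 + 1000 × 0.42 = 1372 + 420 = 1792
Giving 873 / 980 / 644 / 1171 / 1792.
[period 2]
Births: 644 × 0.518 = 334 ; 1171 × 0.173 = 203 → total 537
Group 2: 873 × 0.98 = 856
Group 3: 980 × 0.961 = 942
Group 4: 644 × 0.976 = 629
Group 5: 1171 × 0.946 + 1792 × 0.42 = 1108 + 753 = 1861
Giving 537 / 856 / 942 / 629 / 1861.
[period 3]
Births: 942 × 0.518 = 488 ; 629 × 0.173 = 109 → total 597
Group 2: 537 × 0.98 = 526
Group 3: 856 × 0.961 = 823
Group 4: 942 × 0.976 = 919
Group 5: 629 × 0.946 + 1861 × 0.42 = 595 + 782 = 1377
Giving 597 / 526 / 823 / 919 / 1377.

597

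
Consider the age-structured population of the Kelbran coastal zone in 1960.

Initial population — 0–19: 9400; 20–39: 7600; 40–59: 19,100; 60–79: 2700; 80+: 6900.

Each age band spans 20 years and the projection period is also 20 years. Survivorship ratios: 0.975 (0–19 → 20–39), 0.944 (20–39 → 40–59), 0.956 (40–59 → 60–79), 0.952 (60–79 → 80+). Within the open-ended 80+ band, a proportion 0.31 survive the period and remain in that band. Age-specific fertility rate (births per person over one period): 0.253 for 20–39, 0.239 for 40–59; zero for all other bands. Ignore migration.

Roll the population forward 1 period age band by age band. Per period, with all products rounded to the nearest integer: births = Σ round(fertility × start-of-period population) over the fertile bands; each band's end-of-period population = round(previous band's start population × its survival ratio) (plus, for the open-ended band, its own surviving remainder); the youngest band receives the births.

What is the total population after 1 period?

45796

Numbering the groups 1..5 from youngest to oldest:
Period 1:
Births: 7600 × 0.253 = 1923  |  19100 × 0.239 = 4565 → total 6488
Group 2: 9400 × 0.975 = 9165
Group 3: 7600 × 0.944 = 7174
Group 4: 19100 × 0.956 = 18260
Group 5: 2700 × 0.952 + 6900 × 0.31 = 2570 + 2139 = 4709
→ [6488, 9165, 7174, 18260, 4709]
Total after period 1: 6488 + 9165 + 7174 + 18260 + 4709 = 45796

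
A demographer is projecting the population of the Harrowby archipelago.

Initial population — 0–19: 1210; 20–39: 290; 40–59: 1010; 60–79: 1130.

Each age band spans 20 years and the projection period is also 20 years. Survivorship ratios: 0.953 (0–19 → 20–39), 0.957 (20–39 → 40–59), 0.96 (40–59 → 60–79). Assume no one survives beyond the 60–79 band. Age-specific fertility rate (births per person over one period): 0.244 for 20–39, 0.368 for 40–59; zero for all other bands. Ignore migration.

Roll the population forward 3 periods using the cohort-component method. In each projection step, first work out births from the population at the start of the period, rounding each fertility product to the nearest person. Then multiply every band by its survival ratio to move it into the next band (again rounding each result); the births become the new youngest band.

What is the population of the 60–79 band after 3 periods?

1059

(Groups numbered youngest = 1 to oldest = 4.)
[period 1]
Births: 290 × 0.244 = 71 ; 1010 × 0.368 = 372 → total 443
Group 2: 1210 × 0.953 = 1153
Group 3: 290 × 0.957 = 278
Group 4: 1010 × 0.96 = 970
→ [443, 1153, 278, 970]
[period 2]
Births: 1153 × 0.244 = 281 ; 278 × 0.368 = 102 → total 383
Group 2: 443 × 0.953 = 422
Group 3: 1153 × 0.957 = 1103
Group 4: 278 × 0.96 = 267
→ [383, 422, 1103, 267]
[period 3]
Births: 422 × 0.244 = 103 ; 1103 × 0.368 = 406 → total 509
Group 2: 383 × 0.953 = 365
Group 3: 422 × 0.957 = 404
Group 4: 1103 × 0.96 = 1059
→ [509, 365, 404, 1059]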